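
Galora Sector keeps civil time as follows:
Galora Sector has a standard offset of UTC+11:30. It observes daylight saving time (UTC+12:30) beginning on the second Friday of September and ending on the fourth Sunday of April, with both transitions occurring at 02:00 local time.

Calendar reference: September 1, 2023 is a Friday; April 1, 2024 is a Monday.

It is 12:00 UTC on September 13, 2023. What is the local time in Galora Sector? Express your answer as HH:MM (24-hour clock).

1 September 2023 is a Friday, so the first Friday is September 1 and the second is September 8.
1 April 2024 is a Monday, so the first Sunday is April 7 and the fourth is April 28.
At the standard offset (UTC+11:30), 12:00 UTC + 11h30m = 23:30 Galora Sector standard time.
The standard-time date in Galora Sector, September 13, 2023, falls between 8 September 2023 and 28 April 2024, so daylight saving is in effect and Galora Sector is at UTC+12:30.
12:00 UTC + 12h30m = 00:30 local (rolling into the next day, 14 September 2023).

00:30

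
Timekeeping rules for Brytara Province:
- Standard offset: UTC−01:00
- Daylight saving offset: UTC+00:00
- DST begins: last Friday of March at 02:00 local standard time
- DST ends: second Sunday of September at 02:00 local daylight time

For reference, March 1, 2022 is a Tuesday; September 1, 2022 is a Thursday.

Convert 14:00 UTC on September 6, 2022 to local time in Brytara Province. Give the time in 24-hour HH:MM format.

14:00

1 March 2022 is a Tuesday, so Fridays fall on 4, 11, 18, 25; the last is March 25.
1 September 2022 is a Thursday, so the first Sunday is September 4 and the second is September 11.
At the standard offset (UTC−01:00), 14:00 UTC − 1h = 13:00 Brytara Province standard time.
The standard-time date in Brytara Province, September 6, 2022, lies within the daylight-saving period (25 March – 11 September), so Brytara Province is on daylight time, UTC+00:00.
14:00 UTC + 0h = 14:00 local.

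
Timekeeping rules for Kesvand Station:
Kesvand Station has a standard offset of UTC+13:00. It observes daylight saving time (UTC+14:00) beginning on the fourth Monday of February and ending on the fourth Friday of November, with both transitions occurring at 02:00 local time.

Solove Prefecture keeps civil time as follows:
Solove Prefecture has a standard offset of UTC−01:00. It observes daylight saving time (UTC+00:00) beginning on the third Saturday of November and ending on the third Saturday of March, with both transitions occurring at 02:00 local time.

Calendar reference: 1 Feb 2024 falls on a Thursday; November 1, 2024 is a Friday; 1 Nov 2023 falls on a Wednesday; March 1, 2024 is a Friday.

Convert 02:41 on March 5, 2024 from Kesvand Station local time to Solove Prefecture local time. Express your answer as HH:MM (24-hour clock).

12:41

1 February 2024 is a Thursday, so the first Monday is February 5 and the fourth is February 26.
1 November 2024 is a Friday, so the first Friday is November 1 and the fourth is November 22.
March 5, 2024 lies within the daylight-saving period (26 February – 22 November), so Kesvand Station is on daylight time, UTC+14:00.
02:41 Kesvand Station − 14h = 12:41 UTC (rolling into the previous day, 4 March 2024).
1 November 2023 is a Wednesday, so the first Saturday is November 4 and the third is November 18.
1 March 2024 is a Friday, so the first Saturday is March 2 and the third is March 16.
At the standard offset (UTC−01:00), 12:41 UTC − 1h = 11:41 Solove Prefecture standard time.
The standard-time date in Solove Prefecture, March 4, 2024, lies within the daylight-saving period (18 November 2023 – 16 March 2024), so Solove Prefecture is on daylight time, UTC+00:00.
12:41 UTC + 0h = 12:41 Solove Prefecture.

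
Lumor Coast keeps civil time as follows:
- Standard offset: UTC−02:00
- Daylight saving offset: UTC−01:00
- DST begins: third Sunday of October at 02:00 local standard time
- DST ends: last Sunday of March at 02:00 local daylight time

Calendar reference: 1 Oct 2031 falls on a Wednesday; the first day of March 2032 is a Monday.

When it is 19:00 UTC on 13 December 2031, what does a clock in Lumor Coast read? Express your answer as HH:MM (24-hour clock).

18:00

1 October 2031 is a Wednesday, so the first Sunday is October 5 and the third is October 19.
1 March 2032 is a Monday, so Sundays fall on 7, 14, 21, 28; the last is March 28.
At the standard offset (UTC−02:00), 19:00 UTC − 2h = 17:00 Lumor Coast standard time.
The standard-time date in Lumor Coast, 13 December 2031, falls between 19 October 2031 and 28 March 2032, so daylight saving is in effect and Lumor Coast is at UTC−01:00.
19:00 UTC − 1h = 18:00 local.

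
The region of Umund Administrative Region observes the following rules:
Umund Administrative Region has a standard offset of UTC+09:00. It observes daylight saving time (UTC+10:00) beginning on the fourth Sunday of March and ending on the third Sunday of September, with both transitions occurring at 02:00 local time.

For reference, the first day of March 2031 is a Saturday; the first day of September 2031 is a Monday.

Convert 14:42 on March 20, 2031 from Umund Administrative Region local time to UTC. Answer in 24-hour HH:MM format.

05:42

1 March 2031 is a Saturday, so the first Sunday is March 2 and the fourth is March 23.
1 September 2031 is a Monday, so the first Sunday is September 7 and the third is September 21.
March 20, 2031 is outside the daylight-saving period (23 March – 21 September), so Umund Administrative Region is on standard time, UTC+09:00.
14:42 local − 9h = 05:42 UTC.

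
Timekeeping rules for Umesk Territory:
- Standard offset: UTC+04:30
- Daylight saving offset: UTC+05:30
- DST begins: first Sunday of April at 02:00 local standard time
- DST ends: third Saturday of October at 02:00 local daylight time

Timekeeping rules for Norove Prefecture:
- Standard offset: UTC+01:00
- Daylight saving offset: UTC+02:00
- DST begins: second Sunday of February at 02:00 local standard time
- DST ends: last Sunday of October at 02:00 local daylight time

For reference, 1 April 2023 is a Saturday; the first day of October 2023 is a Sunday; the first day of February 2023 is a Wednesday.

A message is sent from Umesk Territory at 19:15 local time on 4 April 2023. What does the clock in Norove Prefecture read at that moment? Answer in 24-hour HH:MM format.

1 April 2023 is a Saturday, so the first Sunday is April 2.
1 October 2023 is a Sunday, so the first Saturday is October 7 and the third is October 21.
4 April 2023 falls between 2 April and 21 October, so daylight saving is in effect and Umesk Territory is at UTC+05:30.
19:15 Umesk Territory − 5h30m = 13:45 UTC.
1 February 2023 is a Wednesday, so the first Sunday is February 5 and the second is February 12.
1 October 2023 is a Sunday, so Sundays fall on 1, 8, 15, 22, 29; the last is October 29.
At the standard offset (UTC+01:00), 13:45 UTC + 1h = 14:45 Norove Prefecture standard time.
The standard-time date in Norove Prefecture, 4 April 2023, lies within the daylight-saving period (12 February – 29 October), so Norove Prefecture is on daylight time, UTC+02:00.
13:45 UTC + 2h = 15:45 Norove Prefecture.

15:45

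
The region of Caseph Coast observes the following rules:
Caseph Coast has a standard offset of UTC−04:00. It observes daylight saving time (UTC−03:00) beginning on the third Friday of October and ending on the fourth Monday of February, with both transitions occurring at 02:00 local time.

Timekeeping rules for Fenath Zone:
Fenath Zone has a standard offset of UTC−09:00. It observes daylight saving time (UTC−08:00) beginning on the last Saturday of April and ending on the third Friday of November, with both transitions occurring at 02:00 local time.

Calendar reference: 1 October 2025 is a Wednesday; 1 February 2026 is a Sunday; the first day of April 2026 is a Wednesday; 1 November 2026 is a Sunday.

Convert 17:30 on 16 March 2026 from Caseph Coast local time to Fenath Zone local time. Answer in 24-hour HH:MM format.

12:30

1 October 2025 is a Wednesday, so the first Friday is October 3 and the third is October 17.
1 February 2026 is a Sunday, so the first Monday is February 2 and the fourth is February 23.
Daylight saving runs 17 October 2025 – 23 February 2026; 16 March 2026 is outside that window, so Caseph Coast is on standard time at UTC−04:00.
17:30 Caseph Coast + 4h = 21:30 UTC.
1 April 2026 is a Wednesday, so Saturdays fall on 4, 11, 18, 25; the last is April 25.
1 November 2026 is a Sunday, so the first Friday is November 6 and the third is November 20.
At the standard offset (UTC−09:00), 21:30 UTC − 9h = 12:30 Fenath Zone standard time.
The standard-time date in Fenath Zone, 16 March 2026, is outside the daylight-saving period (25 April – 20 November), so Fenath Zone is on standard time, UTC−09:00.
21:30 UTC − 9h = 12:30 Fenath Zone.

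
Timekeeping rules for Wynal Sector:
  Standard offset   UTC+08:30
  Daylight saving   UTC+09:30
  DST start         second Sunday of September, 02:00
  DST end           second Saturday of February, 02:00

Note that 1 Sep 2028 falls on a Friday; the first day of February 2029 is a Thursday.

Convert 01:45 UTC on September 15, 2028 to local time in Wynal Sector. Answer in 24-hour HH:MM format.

11:15

1 September 2028 is a Friday, so the first Sunday is September 3 and the second is September 10.
1 February 2029 is a Thursday, so the first Saturday is February 3 and the second is February 10.
At the standard offset (UTC+08:30), 01:45 UTC + 8h30m = 10:15 Wynal Sector standard time.
The standard-time date in Wynal Sector, September 15, 2028, lies within the daylight-saving period (10 September 2028 – 10 February 2029), so Wynal Sector is on daylight time, UTC+09:30.
01:45 UTC + 9h30m = 11:15 local.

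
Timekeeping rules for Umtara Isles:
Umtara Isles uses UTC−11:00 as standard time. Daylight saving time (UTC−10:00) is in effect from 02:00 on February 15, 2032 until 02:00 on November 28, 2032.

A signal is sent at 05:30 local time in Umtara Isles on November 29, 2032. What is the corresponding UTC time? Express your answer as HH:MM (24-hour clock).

16:30

Daylight saving runs 15 February – 28 November; November 29, 2032 is outside that window, so Umtara Isles is on standard time at UTC−11:00.
05:30 local + 11h = 16:30 UTC.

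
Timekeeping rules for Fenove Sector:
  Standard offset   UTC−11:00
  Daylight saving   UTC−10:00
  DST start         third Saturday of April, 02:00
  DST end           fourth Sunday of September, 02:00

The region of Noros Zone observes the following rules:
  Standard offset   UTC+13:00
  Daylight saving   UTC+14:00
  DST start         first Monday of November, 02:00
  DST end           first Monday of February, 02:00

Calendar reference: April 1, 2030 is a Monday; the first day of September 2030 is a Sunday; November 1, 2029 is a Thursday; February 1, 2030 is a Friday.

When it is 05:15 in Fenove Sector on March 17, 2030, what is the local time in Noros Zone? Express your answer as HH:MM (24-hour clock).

05:15

1 April 2030 is a Monday, so the first Saturday is April 6 and the third is April 20.
1 September 2030 is a Sunday, so the first Sunday is September 1 and the fourth is September 22.
March 17, 2030 does not fall between 20 April and 22 September, so daylight saving is not in effect and Fenove Sector is at UTC−11:00.
05:15 Fenove Sector + 11h = 16:15 UTC.
1 November 2029 is a Thursday, so the first Monday is November 5.
1 February 2030 is a Friday, so the first Monday is February 4.
At the standard offset (UTC+13:00), 16:15 UTC + 13h = 05:15 Noros Zone standard time (rolling into the next day, 18 March 2030).
The standard-time date in Noros Zone, March 18, 2030, does not fall between 5 November 2029 and 4 February 2030, so daylight saving is not in effect and Noros Zone is at UTC+13:00.
16:15 UTC + 13h = 05:15 Noros Zone (rolling into the next day, 18 March 2030).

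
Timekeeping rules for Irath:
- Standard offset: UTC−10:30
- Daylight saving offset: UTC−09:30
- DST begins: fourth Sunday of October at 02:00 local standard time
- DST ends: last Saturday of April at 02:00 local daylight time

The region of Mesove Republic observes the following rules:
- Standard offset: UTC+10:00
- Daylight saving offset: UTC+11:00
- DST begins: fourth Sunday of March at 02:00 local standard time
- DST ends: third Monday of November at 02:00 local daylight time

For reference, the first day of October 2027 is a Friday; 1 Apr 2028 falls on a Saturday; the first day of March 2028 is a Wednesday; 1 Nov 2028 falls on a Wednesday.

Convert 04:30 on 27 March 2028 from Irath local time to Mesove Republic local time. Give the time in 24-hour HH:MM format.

1 October 2027 is a Friday, so the first Sunday is October 3 and the fourth is October 24.
1 April 2028 is a Saturday, so Saturdays fall on 1, 8, 15, 22, 29; the last is April 29.
27 March 2028 lies within the daylight-saving period (24 October 2027 – 29 April 2028), so Irath is on daylight time, UTC−09:30.
04:30 Irath + 9h30m = 14:00 UTC.
1 March 2028 is a Wednesday, so the first Sunday is March 5 and the fourth is March 26.
1 November 2028 is a Wednesday, so the first Monday is November 6 and the third is November 20.
At the standard offset (UTC+10:00), 14:00 UTC + 10h = 00:00 Mesove Republic standard time (rolling into the next day, 28 March 2028).
The standard-time date in Mesove Republic, 28 March 2028, falls between 26 March and 20 November, so daylight saving is in effect and Mesove Republic is at UTC+11:00.
14:00 UTC + 11h = 01:00 Mesove Republic (rolling into the next day, 28 March 2028).

01:00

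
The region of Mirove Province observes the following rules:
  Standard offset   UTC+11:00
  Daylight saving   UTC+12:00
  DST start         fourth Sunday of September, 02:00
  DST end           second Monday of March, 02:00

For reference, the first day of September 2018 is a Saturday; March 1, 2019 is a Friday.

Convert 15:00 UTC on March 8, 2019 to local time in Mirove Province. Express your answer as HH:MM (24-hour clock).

03:00

1 September 2018 is a Saturday, so the first Sunday is September 2 and the fourth is September 23.
1 March 2019 is a Friday, so the first Monday is March 4 and the second is March 11.
At the standard offset (UTC+11:00), 15:00 UTC + 11h = 02:00 Mirove Province standard time (rolling into the next day, 9 March 2019).
The standard-time date in Mirove Province, March 9, 2019, falls between 23 September 2018 and 11 March 2019, so daylight saving is in effect and Mirove Province is at UTC+12:00.
15:00 UTC + 12h = 03:00 local (rolling into the next day, 9 March 2019).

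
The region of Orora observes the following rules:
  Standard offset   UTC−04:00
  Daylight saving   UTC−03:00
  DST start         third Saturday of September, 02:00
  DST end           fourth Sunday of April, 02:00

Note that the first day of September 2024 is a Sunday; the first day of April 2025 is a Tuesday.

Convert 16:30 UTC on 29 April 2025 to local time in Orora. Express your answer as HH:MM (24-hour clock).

12:30

1 September 2024 is a Sunday, so the first Saturday is September 7 and the third is September 21.
1 April 2025 is a Tuesday, so the first Sunday is April 6 and the fourth is April 27.
At the standard offset (UTC−04:00), 16:30 UTC − 4h = 12:30 Orora standard time.
Daylight saving runs 21 September 2024 – 27 April 2025; the standard-time date in Orora, 29 April 2025, is outside that window, so Orora is on standard time at UTC−04:00.
16:30 UTC − 4h = 12:30 local.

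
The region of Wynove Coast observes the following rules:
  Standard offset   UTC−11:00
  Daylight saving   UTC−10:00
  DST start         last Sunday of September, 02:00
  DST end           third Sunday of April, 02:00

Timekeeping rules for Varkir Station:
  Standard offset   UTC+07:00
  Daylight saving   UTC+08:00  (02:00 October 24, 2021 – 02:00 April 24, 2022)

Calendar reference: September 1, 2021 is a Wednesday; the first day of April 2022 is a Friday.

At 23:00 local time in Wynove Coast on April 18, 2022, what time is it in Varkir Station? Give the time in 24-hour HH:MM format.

1 September 2021 is a Wednesday, so Sundays fall on 5, 12, 19, 26; the last is September 26.
1 April 2022 is a Friday, so the first Sunday is April 3 and the third is April 17.
Daylight saving runs 26 September 2021 – 17 April 2022; April 18, 2022 is outside that window, so Wynove Coast is on standard time at UTC−11:00.
23:00 Wynove Coast + 11h = 10:00 UTC (rolling into the next day, 19 April 2022).
At the standard offset (UTC+07:00), 10:00 UTC + 7h = 17:00 Varkir Station standard time.
The standard-time date in Varkir Station, April 19, 2022, falls between 24 October 2021 and 24 April 2022, so daylight saving is in effect and Varkir Station is at UTC+08:00.
10:00 UTC + 8h = 18:00 Varkir Station.

18:00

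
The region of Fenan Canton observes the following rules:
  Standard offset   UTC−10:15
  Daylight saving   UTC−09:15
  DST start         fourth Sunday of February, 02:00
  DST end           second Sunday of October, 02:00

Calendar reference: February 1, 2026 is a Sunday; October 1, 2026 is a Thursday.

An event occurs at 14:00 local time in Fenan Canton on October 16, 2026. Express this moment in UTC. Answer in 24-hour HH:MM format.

00:15

1 February 2026 is a Sunday, so the first Sunday is February 1 and the fourth is February 22.
1 October 2026 is a Thursday, so the first Sunday is October 4 and the second is October 11.
October 16, 2026 is outside the daylight-saving period (22 February – 11 October), so Fenan Canton is on standard time, UTC−10:15.
14:00 local + 10h15m = 00:15 UTC (rolling into the next day, 17 October 2026).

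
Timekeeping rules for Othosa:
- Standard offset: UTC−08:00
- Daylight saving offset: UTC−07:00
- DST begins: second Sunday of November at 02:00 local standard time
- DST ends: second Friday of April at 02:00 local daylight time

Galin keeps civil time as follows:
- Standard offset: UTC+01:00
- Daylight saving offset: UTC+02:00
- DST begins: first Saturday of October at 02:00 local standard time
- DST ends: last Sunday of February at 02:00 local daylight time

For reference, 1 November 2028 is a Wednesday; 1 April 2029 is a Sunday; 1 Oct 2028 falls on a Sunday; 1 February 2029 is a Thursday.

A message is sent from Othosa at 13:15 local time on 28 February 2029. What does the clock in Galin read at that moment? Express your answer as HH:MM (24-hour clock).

1 November 2028 is a Wednesday, so the first Sunday is November 5 and the second is November 12.
1 April 2029 is a Sunday, so the first Friday is April 6 and the second is April 13.
28 February 2029 lies within the daylight-saving period (12 November 2028 – 13 April 2029), so Othosa is on daylight time, UTC−07:00.
13:15 Othosa + 7h = 20:15 UTC.
1 October 2028 is a Sunday, so the first Saturday is October 7.
1 February 2029 is a Thursday, so Sundays fall on 4, 11, 18, 25; the last is February 25.
At the standard offset (UTC+01:00), 20:15 UTC + 1h = 21:15 Galin standard time.
The standard-time date in Galin, 28 February 2029, is outside the daylight-saving period (7 October 2028 – 25 February 2029), so Galin is on standard time, UTC+01:00.
20:15 UTC + 1h = 21:15 Galin.

21:15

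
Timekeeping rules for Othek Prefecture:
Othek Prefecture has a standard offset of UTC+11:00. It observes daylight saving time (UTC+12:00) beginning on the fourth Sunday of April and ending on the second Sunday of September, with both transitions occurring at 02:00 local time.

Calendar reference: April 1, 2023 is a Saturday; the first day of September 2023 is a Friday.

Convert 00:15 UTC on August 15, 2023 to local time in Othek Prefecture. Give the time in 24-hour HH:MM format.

12:15

1 April 2023 is a Saturday, so the first Sunday is April 2 and the fourth is April 23.
1 September 2023 is a Friday, so the first Sunday is September 3 and the second is September 10.
At the standard offset (UTC+11:00), 00:15 UTC + 11h = 11:15 Othek Prefecture standard time.
Daylight saving runs 23 April – 10 September; the standard-time date in Othek Prefecture, August 15, 2023, is inside that window, so Othek Prefecture is at UTC+12:00.
00:15 UTC + 12h = 12:15 local.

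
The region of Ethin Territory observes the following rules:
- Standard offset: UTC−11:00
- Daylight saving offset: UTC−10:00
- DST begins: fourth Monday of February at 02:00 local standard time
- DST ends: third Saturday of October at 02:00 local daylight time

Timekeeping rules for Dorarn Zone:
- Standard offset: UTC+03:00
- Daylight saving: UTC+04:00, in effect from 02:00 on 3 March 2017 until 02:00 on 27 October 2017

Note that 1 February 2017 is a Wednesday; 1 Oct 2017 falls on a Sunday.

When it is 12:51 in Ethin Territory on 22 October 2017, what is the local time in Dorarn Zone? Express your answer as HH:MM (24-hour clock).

1 February 2017 is a Wednesday, so the first Monday is February 6 and the fourth is February 27.
1 October 2017 is a Sunday, so the first Saturday is October 7 and the third is October 21.
22 October 2017 does not fall between 27 February and 21 October, so daylight saving is not in effect and Ethin Territory is at UTC−11:00.
12:51 Ethin Territory + 11h = 23:51 UTC.
At the standard offset (UTC+03:00), 23:51 UTC + 3h = 02:51 Dorarn Zone standard time (rolling into the next day, 23 October 2017).
The standard-time date in Dorarn Zone, 23 October 2017, lies within the daylight-saving period (3 March – 27 October), so Dorarn Zone is on daylight time, UTC+04:00.
23:51 UTC + 4h = 03:51 Dorarn Zone (rolling into the next day, 23 October 2017).

03:51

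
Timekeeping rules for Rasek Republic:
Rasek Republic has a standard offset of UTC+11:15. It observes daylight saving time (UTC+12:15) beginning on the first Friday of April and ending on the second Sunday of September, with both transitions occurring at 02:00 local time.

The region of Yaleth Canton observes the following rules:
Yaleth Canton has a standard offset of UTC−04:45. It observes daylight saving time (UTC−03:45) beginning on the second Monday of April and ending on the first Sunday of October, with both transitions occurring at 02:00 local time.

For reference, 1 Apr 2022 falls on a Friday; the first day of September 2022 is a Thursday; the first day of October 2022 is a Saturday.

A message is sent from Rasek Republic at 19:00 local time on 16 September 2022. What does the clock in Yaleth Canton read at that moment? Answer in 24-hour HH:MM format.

1 April 2022 is a Friday, so the first Friday is April 1.
1 September 2022 is a Thursday, so the first Sunday is September 4 and the second is September 11.
16 September 2022 does not fall between 1 April and 11 September, so daylight saving is not in effect and Rasek Republic is at UTC+11:15.
19:00 Rasek Republic − 11h15m = 07:45 UTC.
1 April 2022 is a Friday, so the first Monday is April 4 and the second is April 11.
1 October 2022 is a Saturday, so the first Sunday is October 2.
At the standard offset (UTC−04:45), 07:45 UTC − 4h45m = 03:00 Yaleth Canton standard time.
The standard-time date in Yaleth Canton, 16 September 2022, lies within the daylight-saving period (11 April – 2 October), so Yaleth Canton is on daylight time, UTC−03:45.
07:45 UTC − 3h45m = 04:00 Yaleth Canton.

04:00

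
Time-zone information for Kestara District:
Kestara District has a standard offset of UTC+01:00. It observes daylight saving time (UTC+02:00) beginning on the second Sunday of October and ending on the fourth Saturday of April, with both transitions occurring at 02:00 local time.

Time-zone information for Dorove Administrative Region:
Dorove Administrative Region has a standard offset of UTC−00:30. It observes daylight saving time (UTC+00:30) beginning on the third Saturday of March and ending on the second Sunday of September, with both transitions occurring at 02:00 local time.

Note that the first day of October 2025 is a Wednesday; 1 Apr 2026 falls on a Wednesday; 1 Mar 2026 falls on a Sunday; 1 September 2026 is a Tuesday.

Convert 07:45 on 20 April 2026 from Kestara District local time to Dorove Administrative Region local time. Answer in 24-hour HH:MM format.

06:15

1 October 2025 is a Wednesday, so the first Sunday is October 5 and the second is October 12.
1 April 2026 is a Wednesday, so the first Saturday is April 4 and the fourth is April 25.
20 April 2026 lies within the daylight-saving period (12 October 2025 – 25 April 2026), so Kestara District is on daylight time, UTC+02:00.
07:45 Kestara District − 2h = 05:45 UTC.
1 March 2026 is a Sunday, so the first Saturday is March 7 and the third is March 21.
1 September 2026 is a Tuesday, so the first Sunday is September 6 and the second is September 13.
At the standard offset (UTC−00:30), 05:45 UTC − 0h30m = 05:15 Dorove Administrative Region standard time.
The standard-time date in Dorove Administrative Region, 20 April 2026, lies within the daylight-saving period (21 March – 13 September), so Dorove Administrative Region is on daylight time, UTC+00:30.
05:45 UTC + 0h30m = 06:15 Dorove Administrative Region.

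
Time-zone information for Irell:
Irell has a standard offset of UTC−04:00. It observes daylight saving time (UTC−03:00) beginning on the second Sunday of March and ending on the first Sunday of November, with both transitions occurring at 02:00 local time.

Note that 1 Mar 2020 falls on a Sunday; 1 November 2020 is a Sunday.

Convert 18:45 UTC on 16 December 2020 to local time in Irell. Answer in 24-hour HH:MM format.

1 March 2020 is a Sunday, so the first Sunday is March 1 and the second is March 8.
1 November 2020 is a Sunday, so the first Sunday is November 1.
At the standard offset (UTC−04:00), 18:45 UTC − 4h = 14:45 Irell standard time.
The standard-time date in Irell, 16 December 2020, is outside the daylight-saving period (8 March – 1 November), so Irell is on standard time, UTC−04:00.
18:45 UTC − 4h = 14:45 local.

14:45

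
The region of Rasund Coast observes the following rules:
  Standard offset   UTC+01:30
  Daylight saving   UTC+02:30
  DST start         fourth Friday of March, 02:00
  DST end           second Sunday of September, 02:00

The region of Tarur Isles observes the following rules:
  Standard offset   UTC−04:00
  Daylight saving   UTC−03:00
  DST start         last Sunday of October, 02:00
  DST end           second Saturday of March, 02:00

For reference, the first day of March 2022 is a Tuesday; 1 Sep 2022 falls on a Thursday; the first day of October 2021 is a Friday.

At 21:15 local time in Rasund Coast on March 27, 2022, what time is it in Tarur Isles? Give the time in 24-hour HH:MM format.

1 March 2022 is a Tuesday, so the first Friday is March 4 and the fourth is March 25.
1 September 2022 is a Thursday, so the first Sunday is September 4 and the second is September 11.
Daylight saving runs 25 March – 11 September; March 27, 2022 is inside that window, so Rasund Coast is at UTC+02:30.
21:15 Rasund Coast − 2h30m = 18:45 UTC.
1 October 2021 is a Friday, so Sundays fall on 3, 10, 17, 24, 31; the last is October 31.
1 March 2022 is a Tuesday, so the first Saturday is March 5 and the second is March 12.
At the standard offset (UTC−04:00), 18:45 UTC − 4h = 14:45 Tarur Isles standard time.
The standard-time date in Tarur Isles, March 27, 2022, is outside the daylight-saving period (31 October 2021 – 12 March 2022), so Tarur Isles is on standard time, UTC−04:00.
18:45 UTC − 4h = 14:45 Tarur Isles.

14:45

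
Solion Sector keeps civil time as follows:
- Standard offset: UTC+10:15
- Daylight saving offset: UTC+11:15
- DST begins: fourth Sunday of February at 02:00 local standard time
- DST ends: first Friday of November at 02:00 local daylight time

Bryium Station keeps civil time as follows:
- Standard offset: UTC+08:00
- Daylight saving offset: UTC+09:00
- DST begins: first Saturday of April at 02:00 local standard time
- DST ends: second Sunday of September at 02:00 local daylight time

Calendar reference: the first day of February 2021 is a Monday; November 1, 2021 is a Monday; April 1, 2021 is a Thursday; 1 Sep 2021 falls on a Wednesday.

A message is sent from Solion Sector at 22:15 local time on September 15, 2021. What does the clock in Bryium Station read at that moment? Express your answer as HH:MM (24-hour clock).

19:00

1 February 2021 is a Monday, so the first Sunday is February 7 and the fourth is February 28.
1 November 2021 is a Monday, so the first Friday is November 5.
September 15, 2021 lies within the daylight-saving period (28 February – 5 November), so Solion Sector is on daylight time, UTC+11:15.
22:15 Solion Sector − 11h15m = 11:00 UTC.
1 April 2021 is a Thursday, so the first Saturday is April 3.
1 September 2021 is a Wednesday, so the first Sunday is September 5 and the second is September 12.
At the standard offset (UTC+08:00), 11:00 UTC + 8h = 19:00 Bryium Station standard time.
Daylight saving runs 3 April – 12 September; the standard-time date in Bryium Station, September 15, 2021, is outside that window, so Bryium Station is on standard time at UTC+08:00.
11:00 UTC + 8h = 19:00 Bryium Station.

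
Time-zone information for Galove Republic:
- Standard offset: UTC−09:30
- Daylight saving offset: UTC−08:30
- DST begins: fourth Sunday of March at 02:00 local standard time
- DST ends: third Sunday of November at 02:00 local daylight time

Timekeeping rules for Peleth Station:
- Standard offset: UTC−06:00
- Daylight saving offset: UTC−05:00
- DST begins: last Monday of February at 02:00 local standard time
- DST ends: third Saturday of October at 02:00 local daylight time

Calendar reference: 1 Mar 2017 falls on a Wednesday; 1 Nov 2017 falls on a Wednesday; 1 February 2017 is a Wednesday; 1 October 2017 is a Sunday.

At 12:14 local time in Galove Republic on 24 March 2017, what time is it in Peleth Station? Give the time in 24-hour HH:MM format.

1 March 2017 is a Wednesday, so the first Sunday is March 5 and the fourth is March 26.
1 November 2017 is a Wednesday, so the first Sunday is November 5 and the third is November 19.
24 March 2017 is outside the daylight-saving period (26 March – 19 November), so Galove Republic is on standard time, UTC−09:30.
12:14 Galove Republic + 9h30m = 21:44 UTC.
1 February 2017 is a Wednesday, so Mondays fall on 6, 13, 20, 27; the last is February 27.
1 October 2017 is a Sunday, so the first Saturday is October 7 and the third is October 21.
At the standard offset (UTC−06:00), 21:44 UTC − 6h = 15:44 Peleth Station standard time.
The standard-time date in Peleth Station, 24 March 2017, falls between 27 February and 21 October, so daylight saving is in effect and Peleth Station is at UTC−05:00.
21:44 UTC − 5h = 16:44 Peleth Station.

16:44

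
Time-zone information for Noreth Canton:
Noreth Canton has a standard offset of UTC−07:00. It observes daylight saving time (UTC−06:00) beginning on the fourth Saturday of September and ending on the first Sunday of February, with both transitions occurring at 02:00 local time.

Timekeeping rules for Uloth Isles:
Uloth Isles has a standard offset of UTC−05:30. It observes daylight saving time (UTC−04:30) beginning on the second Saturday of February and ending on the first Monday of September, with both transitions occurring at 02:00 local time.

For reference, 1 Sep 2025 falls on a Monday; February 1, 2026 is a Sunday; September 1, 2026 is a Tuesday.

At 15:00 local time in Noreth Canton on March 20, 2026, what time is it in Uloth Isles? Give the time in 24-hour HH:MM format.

1 September 2025 is a Monday, so the first Saturday is September 6 and the fourth is September 27.
1 February 2026 is a Sunday, so the first Sunday is February 1.
March 20, 2026 is outside the daylight-saving period (27 September 2025 – 1 February 2026), so Noreth Canton is on standard time, UTC−07:00.
15:00 Noreth Canton + 7h = 22:00 UTC.
1 February 2026 is a Sunday, so the first Saturday is February 7 and the second is February 14.
1 September 2026 is a Tuesday, so the first Monday is September 7.
At the standard offset (UTC−05:30), 22:00 UTC − 5h30m = 16:30 Uloth Isles standard time.
The standard-time date in Uloth Isles, March 20, 2026, falls between 14 February and 7 September, so daylight saving is in effect and Uloth Isles is at UTC−04:30.
22:00 UTC − 4h30m = 17:30 Uloth Isles.

17:30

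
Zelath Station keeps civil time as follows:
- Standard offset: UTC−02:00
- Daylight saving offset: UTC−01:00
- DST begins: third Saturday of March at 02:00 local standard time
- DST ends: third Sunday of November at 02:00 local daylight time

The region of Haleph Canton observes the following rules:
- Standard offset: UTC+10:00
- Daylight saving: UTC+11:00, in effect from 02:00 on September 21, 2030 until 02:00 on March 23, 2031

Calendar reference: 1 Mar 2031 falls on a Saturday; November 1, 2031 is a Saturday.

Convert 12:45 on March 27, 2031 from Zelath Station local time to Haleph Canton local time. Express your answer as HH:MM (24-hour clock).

23:45

1 March 2031 is a Saturday, so the first Saturday is March 1 and the third is March 15.
1 November 2031 is a Saturday, so the first Sunday is November 2 and the third is November 16.
March 27, 2031 lies within the daylight-saving period (15 March – 16 November), so Zelath Station is on daylight time, UTC−01:00.
12:45 Zelath Station + 1h = 13:45 UTC.
At the standard offset (UTC+10:00), 13:45 UTC + 10h = 23:45 Haleph Canton standard time.
Daylight saving runs 21 September 2030 – 23 March 2031; the standard-time date in Haleph Canton, March 27, 2031, is outside that window, so Haleph Canton is on standard time at UTC+10:00.
13:45 UTC + 10h = 23:45 Haleph Canton.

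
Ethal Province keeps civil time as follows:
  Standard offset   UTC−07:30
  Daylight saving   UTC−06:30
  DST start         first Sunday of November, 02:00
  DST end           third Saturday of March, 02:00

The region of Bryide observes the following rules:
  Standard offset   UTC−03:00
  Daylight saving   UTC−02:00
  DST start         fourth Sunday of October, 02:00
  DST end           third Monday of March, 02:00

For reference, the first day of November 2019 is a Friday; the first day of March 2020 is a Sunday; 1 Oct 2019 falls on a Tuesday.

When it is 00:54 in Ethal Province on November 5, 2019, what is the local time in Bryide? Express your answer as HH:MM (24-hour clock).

05:24

1 November 2019 is a Friday, so the first Sunday is November 3.
1 March 2020 is a Sunday, so the first Saturday is March 7 and the third is March 21.
November 5, 2019 lies within the daylight-saving period (3 November 2019 – 21 March 2020), so Ethal Province is on daylight time, UTC−06:30.
00:54 Ethal Province + 6h30m = 07:24 UTC.
1 October 2019 is a Tuesday, so the first Sunday is October 6 and the fourth is October 27.
1 March 2020 is a Sunday, so the first Monday is March 2 and the third is March 16.
At the standard offset (UTC−03:00), 07:24 UTC − 3h = 04:24 Bryide standard time.
The standard-time date in Bryide, November 5, 2019, falls between 27 October 2019 and 16 March 2020, so daylight saving is in effect and Bryide is at UTC−02:00.
07:24 UTC − 2h = 05:24 Bryide.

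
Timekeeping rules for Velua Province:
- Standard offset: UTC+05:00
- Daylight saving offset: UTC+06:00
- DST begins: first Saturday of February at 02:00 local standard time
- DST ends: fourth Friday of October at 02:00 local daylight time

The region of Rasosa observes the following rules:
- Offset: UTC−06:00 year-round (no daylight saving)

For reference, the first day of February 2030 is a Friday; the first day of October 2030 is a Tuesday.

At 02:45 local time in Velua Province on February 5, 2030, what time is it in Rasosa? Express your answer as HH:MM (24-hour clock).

14:45

1 February 2030 is a Friday, so the first Saturday is February 2.
1 October 2030 is a Tuesday, so the first Friday is October 4 and the fourth is October 25.
February 5, 2030 lies within the daylight-saving period (2 February – 25 October), so Velua Province is on daylight time, UTC+06:00.
02:45 Velua Province − 6h = 20:45 UTC (rolling into the previous day, 4 February 2030).
Rasosa stays on UTC−06:00 all year.
20:45 UTC − 6h = 14:45 Rasosa.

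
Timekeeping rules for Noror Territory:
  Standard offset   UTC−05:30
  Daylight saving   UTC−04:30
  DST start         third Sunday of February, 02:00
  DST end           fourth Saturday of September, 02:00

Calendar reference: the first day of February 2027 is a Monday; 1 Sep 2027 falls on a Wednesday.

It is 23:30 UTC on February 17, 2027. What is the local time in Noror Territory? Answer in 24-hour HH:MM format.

18:00

1 February 2027 is a Monday, so the first Sunday is February 7 and the third is February 21.
1 September 2027 is a Wednesday, so the first Saturday is September 4 and the fourth is September 25.
At the standard offset (UTC−05:30), 23:30 UTC − 5h30m = 18:00 Noror Territory standard time.
Daylight saving runs 21 February – 25 September; the standard-time date in Noror Territory, February 17, 2027, is outside that window, so Noror Territory is on standard time at UTC−05:30.
23:30 UTC − 5h30m = 18:00 local.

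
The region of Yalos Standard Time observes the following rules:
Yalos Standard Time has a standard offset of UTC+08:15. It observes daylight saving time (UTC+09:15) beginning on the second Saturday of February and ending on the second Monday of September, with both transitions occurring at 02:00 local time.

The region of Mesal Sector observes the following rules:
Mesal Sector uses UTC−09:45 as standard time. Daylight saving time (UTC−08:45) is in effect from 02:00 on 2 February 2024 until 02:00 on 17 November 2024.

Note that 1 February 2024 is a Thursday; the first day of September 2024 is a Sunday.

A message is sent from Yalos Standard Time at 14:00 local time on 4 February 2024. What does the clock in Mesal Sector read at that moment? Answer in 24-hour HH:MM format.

21:00

1 February 2024 is a Thursday, so the first Saturday is February 3 and the second is February 10.
1 September 2024 is a Sunday, so the first Monday is September 2 and the second is September 9.
4 February 2024 is outside the daylight-saving period (10 February – 9 September), so Yalos Standard Time is on standard time, UTC+08:15.
14:00 Yalos Standard Time − 8h15m = 05:45 UTC.
At the standard offset (UTC−09:45), 05:45 UTC − 9h45m = 20:00 Mesal Sector standard time (rolling into the previous day, 3 February 2024).
The standard-time date in Mesal Sector, 3 February 2024, falls between 2 February and 17 November, so daylight saving is in effect and Mesal Sector is at UTC−08:45.
05:45 UTC − 8h45m = 21:00 Mesal Sector (rolling into the previous day, 3 February 2024).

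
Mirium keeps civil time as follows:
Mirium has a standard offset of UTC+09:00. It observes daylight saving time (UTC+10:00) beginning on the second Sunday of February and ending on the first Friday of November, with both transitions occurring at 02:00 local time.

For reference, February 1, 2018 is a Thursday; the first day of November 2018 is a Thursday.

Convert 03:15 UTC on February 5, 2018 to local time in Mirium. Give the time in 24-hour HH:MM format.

12:15

1 February 2018 is a Thursday, so the first Sunday is February 4 and the second is February 11.
1 November 2018 is a Thursday, so the first Friday is November 2.
At the standard offset (UTC+09:00), 03:15 UTC + 9h = 12:15 Mirium standard time.
Daylight saving runs 11 February – 2 November; the standard-time date in Mirium, February 5, 2018, is outside that window, so Mirium is on standard time at UTC+09:00.
03:15 UTC + 9h = 12:15 local.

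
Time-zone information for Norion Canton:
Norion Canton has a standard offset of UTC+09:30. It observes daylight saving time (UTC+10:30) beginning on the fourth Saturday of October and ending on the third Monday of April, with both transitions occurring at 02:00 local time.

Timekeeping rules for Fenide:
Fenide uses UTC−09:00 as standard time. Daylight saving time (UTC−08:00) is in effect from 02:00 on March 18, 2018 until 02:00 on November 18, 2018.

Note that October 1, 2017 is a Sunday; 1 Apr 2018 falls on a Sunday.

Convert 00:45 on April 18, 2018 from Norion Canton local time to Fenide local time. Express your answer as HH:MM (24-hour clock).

1 October 2017 is a Sunday, so the first Saturday is October 7 and the fourth is October 28.
1 April 2018 is a Sunday, so the first Monday is April 2 and the third is April 16.
Daylight saving runs 28 October 2017 – 16 April 2018; April 18, 2018 is outside that window, so Norion Canton is on standard time at UTC+09:30.
00:45 Norion Canton − 9h30m = 15:15 UTC (rolling into the previous day, 17 April 2018).
At the standard offset (UTC−09:00), 15:15 UTC − 9h = 06:15 Fenide standard time.
The standard-time date in Fenide, April 17, 2018, falls between 18 March and 18 November, so daylight saving is in effect and Fenide is at UTC−08:00.
15:15 UTC − 8h = 07:15 Fenide.

07:15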